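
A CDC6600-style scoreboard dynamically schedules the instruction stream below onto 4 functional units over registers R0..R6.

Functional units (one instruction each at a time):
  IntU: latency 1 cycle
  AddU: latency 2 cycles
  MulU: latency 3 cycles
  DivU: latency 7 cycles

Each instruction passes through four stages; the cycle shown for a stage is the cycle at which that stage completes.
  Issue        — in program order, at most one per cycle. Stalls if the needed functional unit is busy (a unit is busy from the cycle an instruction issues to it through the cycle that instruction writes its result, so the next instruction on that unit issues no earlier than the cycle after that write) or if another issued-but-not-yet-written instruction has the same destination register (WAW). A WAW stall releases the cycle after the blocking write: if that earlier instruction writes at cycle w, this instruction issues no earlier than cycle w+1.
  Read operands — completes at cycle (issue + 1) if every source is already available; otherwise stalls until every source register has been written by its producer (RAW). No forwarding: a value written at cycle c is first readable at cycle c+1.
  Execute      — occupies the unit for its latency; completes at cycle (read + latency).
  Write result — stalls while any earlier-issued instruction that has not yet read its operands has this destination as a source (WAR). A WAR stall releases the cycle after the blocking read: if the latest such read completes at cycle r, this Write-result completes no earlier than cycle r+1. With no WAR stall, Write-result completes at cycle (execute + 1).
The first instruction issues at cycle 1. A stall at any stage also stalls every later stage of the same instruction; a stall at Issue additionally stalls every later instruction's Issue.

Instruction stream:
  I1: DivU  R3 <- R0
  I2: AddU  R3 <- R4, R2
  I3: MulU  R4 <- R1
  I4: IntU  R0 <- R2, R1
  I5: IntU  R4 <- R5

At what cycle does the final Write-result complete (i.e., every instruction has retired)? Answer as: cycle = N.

I1  is:1  ro:2  ex:9  wr:10
I2  is:11  ro:12  ex:14  wr:15  — WAW R3: wait I1 write@10
I3  is:12  ro:13  ex:16  wr:17
I4  is:13  ro:14  ex:15  wr:16
I5  is:18  ro:19  ex:20  wr:21  — WAW R4: wait I3 write@17

cycle = 21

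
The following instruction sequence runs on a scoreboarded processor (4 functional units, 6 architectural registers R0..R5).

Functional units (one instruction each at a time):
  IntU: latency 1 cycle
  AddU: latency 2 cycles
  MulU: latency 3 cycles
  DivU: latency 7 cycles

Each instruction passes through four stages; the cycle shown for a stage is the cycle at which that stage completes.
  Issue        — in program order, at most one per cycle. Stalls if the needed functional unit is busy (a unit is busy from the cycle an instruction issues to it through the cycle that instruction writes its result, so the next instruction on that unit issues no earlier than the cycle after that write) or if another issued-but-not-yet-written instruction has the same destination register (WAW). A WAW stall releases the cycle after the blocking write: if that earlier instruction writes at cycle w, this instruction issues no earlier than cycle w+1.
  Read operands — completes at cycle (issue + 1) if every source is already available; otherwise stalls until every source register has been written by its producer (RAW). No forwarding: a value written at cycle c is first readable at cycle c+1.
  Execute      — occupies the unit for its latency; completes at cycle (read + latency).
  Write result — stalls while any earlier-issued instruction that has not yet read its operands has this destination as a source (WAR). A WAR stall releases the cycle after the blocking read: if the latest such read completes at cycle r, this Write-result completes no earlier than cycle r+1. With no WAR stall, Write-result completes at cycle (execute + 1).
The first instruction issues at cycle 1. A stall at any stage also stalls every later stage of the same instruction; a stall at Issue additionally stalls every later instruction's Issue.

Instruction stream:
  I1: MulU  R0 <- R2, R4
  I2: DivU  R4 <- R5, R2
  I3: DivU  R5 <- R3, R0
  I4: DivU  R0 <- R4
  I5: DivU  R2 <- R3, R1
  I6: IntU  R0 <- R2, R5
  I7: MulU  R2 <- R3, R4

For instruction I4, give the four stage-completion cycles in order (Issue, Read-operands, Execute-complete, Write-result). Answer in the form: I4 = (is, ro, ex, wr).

cycle 1: I1 issues→MulU
cycle 2: I1 reads · I2 issues→DivU
cycle 3: I2 reads
cycle 5: I1 exec-done
cycle 6: I1 writes R0
cycle 10: I2 exec-done
cycle 11: I2 writes R4
cycle 12: I3 issues→DivU
cycle 13: I3 reads
cycle 20: I3 exec-done
cycle 21: I3 writes R5
cycle 22: I4 issues→DivU
cycle 23: I4 reads
cycle 30: I4 exec-done
cycle 31: I4 writes R0
cycle 32: I5 issues→DivU
cycle 33: I5 reads · I6 issues→IntU
cycle 40: I5 exec-done
cycle 41: I5 writes R2
cycle 42: I6 reads · I7 issues→MulU
cycle 43: I6 exec-done · I7 reads
cycle 44: I6 writes R0
cycle 46: I7 exec-done
cycle 47: I7 writes R2

I4 = (22, 23, 30, 31)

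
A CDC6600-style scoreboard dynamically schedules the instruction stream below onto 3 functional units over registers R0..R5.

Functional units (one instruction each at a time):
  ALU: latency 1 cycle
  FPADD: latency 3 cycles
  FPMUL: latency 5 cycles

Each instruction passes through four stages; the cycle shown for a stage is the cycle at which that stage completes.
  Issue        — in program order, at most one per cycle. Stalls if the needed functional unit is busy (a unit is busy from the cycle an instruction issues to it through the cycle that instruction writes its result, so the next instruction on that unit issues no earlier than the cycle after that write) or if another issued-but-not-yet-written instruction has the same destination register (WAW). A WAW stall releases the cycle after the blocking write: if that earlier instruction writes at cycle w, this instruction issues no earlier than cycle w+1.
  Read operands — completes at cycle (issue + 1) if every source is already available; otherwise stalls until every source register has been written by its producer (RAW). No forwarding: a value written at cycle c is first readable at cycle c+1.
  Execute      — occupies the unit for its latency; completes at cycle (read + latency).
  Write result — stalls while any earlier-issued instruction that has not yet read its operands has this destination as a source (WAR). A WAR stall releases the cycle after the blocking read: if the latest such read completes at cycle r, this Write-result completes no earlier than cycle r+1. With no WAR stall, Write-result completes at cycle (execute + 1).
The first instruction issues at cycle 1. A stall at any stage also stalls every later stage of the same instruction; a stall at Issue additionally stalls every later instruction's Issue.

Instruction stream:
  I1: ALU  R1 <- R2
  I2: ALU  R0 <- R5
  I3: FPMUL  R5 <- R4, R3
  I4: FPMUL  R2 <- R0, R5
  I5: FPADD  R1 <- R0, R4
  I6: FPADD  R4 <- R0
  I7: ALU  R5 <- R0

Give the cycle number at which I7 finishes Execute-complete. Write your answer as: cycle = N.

[I1] 1/2/3/4
[I2] 5/6/7/8  (struct: ALU busy until I1 writes@4)
[I3] 6/7/12/13
[I4] 14/15/20/21  (struct: FPMUL busy until I3 writes@13)
[I5] 15/16/19/20
[I6] 21/22/25/26  (struct: FPADD busy until I5 writes@20)
[I7] 22/23/24/25

cycle = 24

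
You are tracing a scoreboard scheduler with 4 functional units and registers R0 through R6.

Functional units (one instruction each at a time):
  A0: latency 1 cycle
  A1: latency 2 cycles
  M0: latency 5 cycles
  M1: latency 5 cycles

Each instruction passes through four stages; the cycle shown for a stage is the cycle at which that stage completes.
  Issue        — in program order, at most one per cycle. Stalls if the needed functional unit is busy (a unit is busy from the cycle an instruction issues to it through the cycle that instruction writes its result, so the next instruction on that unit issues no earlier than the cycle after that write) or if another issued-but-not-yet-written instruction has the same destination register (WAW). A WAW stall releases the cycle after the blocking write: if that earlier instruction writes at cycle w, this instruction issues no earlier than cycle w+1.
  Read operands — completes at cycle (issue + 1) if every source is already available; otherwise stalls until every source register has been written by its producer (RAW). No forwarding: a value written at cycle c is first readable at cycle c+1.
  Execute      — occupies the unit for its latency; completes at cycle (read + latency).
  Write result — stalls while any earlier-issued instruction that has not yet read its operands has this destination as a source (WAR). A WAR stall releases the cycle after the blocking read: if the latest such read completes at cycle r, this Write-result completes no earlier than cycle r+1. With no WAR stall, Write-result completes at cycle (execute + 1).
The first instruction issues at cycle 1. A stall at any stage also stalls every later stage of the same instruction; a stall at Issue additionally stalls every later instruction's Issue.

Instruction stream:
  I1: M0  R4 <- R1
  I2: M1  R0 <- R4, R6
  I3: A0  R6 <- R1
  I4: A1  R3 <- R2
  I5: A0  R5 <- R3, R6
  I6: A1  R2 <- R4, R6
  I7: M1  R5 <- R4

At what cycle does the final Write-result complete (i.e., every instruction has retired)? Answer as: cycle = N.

I1: IS=1 RO=2 EX=7 WR=8
I2: IS=2 RO=9 EX=14 WR=15  [RAW R4: wait I1 write@8]
I3: IS=3 RO=4 EX=5 WR=10  [WAR R6: wait I2 read@9]
I4: IS=4 RO=5 EX=7 WR=8
I5: IS=11 RO=12 EX=13 WR=14  [struct: A0 busy until I3 writes@10]
I6: IS=12 RO=13 EX=15 WR=16
I7: IS=16 RO=17 EX=22 WR=23  [struct: M1 busy until I2 writes@15]

cycle = 23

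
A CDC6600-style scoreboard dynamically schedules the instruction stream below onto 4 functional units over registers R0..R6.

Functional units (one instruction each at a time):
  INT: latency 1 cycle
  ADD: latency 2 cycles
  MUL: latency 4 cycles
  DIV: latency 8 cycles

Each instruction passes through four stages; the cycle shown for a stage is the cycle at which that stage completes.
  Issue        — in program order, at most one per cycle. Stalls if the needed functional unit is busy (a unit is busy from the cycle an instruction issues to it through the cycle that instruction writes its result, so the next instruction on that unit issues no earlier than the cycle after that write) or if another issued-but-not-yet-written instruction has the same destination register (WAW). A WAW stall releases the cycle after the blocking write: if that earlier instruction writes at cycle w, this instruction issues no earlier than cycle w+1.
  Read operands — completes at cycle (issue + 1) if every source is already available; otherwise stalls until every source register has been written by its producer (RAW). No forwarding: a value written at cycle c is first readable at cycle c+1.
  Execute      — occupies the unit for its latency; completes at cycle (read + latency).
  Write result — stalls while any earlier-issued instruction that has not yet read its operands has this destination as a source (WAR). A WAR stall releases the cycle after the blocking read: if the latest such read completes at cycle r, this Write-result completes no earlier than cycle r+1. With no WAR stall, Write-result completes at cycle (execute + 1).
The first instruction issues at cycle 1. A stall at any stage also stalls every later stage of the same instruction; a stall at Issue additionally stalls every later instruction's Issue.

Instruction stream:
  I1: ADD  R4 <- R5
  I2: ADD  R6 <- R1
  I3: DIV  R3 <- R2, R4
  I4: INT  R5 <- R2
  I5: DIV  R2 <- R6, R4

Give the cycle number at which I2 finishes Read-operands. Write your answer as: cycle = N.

[1] I1 dispatched to ADD
[2] I1 operands ready
[4] I1 complete
[5] R4←I1
[6] I2 dispatched to ADD
[7] I2 operands ready | I3 dispatched to DIV
[8] I3 operands ready | I4 dispatched to INT
[9] I2 complete | I4 operands ready
[10] R6←I2 | I4 complete
[11] R5←I4
[16] I3 complete
[17] R3←I3
[18] I5 dispatched to DIV
[19] I5 operands ready
[27] I5 complete
[28] R2←I5

cycle = 7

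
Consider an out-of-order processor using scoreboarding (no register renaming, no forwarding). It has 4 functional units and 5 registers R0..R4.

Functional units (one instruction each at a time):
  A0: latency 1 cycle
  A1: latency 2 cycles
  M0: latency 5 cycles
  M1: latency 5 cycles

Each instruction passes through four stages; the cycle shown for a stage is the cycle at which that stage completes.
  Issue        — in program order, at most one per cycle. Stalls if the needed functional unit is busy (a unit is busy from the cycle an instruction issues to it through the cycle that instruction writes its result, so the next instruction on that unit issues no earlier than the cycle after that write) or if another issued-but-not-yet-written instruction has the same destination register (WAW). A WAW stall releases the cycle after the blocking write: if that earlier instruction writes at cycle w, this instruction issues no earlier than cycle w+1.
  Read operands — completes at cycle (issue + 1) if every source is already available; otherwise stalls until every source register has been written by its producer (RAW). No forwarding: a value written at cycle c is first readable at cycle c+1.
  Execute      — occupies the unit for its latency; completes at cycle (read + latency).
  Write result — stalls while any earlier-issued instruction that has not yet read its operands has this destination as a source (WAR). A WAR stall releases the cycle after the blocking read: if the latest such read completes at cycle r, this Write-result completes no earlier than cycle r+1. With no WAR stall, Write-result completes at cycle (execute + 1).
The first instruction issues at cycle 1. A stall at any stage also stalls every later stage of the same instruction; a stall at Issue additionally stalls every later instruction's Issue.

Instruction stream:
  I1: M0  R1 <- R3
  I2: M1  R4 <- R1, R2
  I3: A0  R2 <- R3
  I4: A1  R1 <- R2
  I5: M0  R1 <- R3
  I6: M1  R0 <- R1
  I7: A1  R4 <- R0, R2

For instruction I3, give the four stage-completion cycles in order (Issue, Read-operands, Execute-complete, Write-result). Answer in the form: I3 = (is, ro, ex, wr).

[I1] 1/2/7/8
[I2] 2/9/14/15  (RAW R1: wait I1 write@8)
[I3] 3/4/5/10  (WAR R2: wait I2 read@9)
[I4] 9/11/13/14  (WAW R1: wait I1 write@8; RAW R2: wait I3 write@10)
[I5] 15/16/21/22  (WAW R1: wait I4 write@14)
[I6] 16/23/28/29  (RAW R1: wait I5 write@22)
[I7] 17/30/32/33  (RAW R0: wait I6 write@29)

I3 = (3, 4, 5, 10)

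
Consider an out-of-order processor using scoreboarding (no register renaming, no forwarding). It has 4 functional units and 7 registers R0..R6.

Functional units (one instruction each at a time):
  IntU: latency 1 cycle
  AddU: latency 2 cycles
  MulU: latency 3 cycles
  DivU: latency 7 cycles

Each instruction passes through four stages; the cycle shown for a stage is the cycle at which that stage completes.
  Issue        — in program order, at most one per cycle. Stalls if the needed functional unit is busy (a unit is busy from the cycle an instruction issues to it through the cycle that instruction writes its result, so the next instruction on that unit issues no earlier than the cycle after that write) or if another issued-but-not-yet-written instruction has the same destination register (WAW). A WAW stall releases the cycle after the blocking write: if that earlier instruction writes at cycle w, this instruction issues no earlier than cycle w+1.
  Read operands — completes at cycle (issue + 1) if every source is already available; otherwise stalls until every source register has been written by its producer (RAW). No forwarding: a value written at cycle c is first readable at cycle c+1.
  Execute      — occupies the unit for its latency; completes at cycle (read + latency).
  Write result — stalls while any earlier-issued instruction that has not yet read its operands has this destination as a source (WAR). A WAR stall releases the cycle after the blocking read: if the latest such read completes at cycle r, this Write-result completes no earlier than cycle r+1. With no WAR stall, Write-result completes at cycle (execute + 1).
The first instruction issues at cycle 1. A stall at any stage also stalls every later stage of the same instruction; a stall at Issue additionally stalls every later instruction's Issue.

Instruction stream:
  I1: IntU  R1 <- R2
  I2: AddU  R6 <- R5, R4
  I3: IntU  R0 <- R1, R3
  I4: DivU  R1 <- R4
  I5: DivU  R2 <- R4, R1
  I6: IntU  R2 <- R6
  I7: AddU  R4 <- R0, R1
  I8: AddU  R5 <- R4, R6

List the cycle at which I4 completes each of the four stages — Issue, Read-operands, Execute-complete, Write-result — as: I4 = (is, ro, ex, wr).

[1] issue I1 (IntU)
[2] I1 read-ops, issue I2 (AddU)
[3] I1 finished on IntU, I2 read-ops
[4] I1→R1
[5] I2 finished on AddU, issue I3 (IntU)
[6] I2→R6, I3 read-ops, issue I4 (DivU)
[7] I3 finished on IntU, I4 read-ops
[8] I3→R0
[14] I4 finished on DivU
[15] I4→R1
[16] issue I5 (DivU)
[17] I5 read-ops
[24] I5 finished on DivU
[25] I5→R2
[26] issue I6 (IntU)
[27] I6 read-ops, issue I7 (AddU)
[28] I6 finished on IntU, I7 read-ops
[29] I6→R2
[30] I7 finished on AddU
[31] I7→R4
[32] issue I8 (AddU)
[33] I8 read-ops
[35] I8 finished on AddU
[36] I8→R5

I4 = (6, 7, 14, 15)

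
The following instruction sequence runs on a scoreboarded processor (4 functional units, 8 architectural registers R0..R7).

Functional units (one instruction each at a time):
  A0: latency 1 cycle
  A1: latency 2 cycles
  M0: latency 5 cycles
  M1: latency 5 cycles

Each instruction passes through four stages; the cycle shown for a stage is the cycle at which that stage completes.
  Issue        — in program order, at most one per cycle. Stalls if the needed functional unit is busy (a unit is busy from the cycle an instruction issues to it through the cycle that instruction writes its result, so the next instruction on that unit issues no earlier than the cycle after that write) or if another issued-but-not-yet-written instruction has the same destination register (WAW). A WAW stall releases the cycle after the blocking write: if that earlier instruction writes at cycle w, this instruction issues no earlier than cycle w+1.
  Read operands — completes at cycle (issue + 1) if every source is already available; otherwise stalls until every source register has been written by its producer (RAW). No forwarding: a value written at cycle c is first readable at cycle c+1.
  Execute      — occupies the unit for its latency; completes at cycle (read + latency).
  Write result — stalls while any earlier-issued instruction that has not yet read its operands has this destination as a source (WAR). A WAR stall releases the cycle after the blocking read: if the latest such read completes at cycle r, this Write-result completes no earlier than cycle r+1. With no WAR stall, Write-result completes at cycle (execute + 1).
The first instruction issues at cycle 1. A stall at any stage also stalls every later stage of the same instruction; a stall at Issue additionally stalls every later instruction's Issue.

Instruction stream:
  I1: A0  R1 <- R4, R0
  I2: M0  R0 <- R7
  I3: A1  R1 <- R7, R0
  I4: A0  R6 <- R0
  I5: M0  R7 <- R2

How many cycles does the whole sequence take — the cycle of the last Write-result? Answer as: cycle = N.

cycle = 17

I1 -> (1, 2, 3, 4)
I2 -> (2, 3, 8, 9)
I3 -> (5, 10, 12, 13)  // WAW R1: wait I1 write@4, RAW R0: wait I2 write@9
I4 -> (6, 10, 11, 12)  // RAW R0: wait I2 write@9
I5 -> (10, 11, 16, 17)  // struct: M0 busy until I2 writes@9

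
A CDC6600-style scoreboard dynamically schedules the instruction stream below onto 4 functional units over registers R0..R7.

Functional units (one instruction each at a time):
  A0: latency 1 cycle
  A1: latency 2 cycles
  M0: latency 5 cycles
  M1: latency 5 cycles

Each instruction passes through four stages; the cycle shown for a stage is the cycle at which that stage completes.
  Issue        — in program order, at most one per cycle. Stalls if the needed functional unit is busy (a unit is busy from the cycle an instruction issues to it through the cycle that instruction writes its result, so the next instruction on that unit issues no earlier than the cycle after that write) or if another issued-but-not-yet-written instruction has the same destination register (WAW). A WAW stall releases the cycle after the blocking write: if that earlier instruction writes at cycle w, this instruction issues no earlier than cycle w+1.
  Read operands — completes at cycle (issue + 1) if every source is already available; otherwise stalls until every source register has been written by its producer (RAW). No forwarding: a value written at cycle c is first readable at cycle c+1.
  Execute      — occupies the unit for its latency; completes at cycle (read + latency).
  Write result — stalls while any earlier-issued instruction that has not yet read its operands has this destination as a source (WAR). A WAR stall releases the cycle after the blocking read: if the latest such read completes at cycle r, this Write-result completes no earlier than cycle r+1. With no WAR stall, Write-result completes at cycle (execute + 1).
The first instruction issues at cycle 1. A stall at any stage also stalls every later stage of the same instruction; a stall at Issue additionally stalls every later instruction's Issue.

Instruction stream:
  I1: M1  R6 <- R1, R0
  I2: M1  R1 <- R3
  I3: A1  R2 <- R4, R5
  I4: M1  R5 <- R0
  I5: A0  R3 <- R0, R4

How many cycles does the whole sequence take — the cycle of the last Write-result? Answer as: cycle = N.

cycle = 24

c1: I1→M1
c2: I1 RO
c7: I1 EX
c8: I1 WR R6
c9: I2→M1
c10: I2 RO, I3→A1
c11: I3 RO
c13: I3 EX
c14: I3 WR R2
c15: I2 EX
c16: I2 WR R1
c17: I4→M1
c18: I4 RO, I5→A0
c19: I5 RO
c20: I5 EX
c21: I5 WR R3
c23: I4 EX
c24: I4 WR R5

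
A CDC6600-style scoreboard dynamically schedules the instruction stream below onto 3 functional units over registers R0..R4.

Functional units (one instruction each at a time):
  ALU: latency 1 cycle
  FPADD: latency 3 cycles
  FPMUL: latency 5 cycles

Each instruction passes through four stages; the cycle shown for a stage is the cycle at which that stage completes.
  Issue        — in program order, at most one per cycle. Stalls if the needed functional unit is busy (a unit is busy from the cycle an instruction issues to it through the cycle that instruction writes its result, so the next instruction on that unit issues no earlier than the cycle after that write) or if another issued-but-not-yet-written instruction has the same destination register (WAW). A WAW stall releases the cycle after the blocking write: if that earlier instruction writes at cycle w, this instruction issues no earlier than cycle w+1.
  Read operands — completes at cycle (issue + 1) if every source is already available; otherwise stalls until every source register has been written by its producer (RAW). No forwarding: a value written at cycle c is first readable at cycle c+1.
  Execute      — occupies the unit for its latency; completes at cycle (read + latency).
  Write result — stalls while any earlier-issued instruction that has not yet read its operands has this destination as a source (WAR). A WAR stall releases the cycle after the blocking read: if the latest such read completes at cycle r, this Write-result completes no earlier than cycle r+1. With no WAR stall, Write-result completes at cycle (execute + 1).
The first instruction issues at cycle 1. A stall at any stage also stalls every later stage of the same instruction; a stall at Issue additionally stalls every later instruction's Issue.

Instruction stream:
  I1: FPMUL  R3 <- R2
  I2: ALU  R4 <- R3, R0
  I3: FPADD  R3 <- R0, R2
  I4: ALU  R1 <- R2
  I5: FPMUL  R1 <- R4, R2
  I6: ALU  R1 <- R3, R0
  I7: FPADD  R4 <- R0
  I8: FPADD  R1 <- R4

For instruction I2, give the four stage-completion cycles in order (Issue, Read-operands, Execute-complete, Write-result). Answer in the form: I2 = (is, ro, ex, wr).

I2 = (2, 9, 10, 11)

[I1] 1/2/7/8
[I2] 2/9/10/11  (RAW R3: wait I1 write@8)
[I3] 9/10/13/14  (WAW R3: wait I1 write@8)
[I4] 12/13/14/15  (struct: ALU busy until I2 writes@11)
[I5] 16/17/22/23  (WAW R1: wait I4 write@15)
[I6] 24/25/26/27  (WAW R1: wait I5 write@23)
[I7] 25/26/29/30
[I8] 31/32/35/36  (struct: FPADD busy until I7 writes@30)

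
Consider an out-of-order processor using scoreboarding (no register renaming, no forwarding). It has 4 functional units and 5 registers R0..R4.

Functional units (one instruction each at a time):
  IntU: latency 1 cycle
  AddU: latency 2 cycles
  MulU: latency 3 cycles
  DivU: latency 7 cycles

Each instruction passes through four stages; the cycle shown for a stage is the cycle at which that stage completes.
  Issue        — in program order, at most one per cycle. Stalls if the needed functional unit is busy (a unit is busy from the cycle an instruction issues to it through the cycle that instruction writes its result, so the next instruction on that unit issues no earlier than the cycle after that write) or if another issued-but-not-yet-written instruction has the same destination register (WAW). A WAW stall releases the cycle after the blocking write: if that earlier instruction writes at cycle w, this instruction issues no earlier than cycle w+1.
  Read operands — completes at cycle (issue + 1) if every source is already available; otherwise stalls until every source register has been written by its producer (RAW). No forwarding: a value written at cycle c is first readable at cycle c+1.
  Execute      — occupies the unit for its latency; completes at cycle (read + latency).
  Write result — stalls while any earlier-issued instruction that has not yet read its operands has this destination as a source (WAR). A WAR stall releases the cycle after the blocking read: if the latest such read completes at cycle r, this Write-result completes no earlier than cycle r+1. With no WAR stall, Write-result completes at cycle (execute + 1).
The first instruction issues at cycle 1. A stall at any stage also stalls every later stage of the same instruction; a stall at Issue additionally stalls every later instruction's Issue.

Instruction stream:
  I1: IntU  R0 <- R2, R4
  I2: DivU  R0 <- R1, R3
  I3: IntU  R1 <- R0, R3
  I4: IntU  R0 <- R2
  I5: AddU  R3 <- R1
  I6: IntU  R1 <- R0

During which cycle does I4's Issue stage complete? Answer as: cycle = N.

cycle = 18

c1: issue I1 (IntU)
c2: I1 read-ops
c3: I1 finished on IntU
c4: I1→R0
c5: issue I2 (DivU)
c6: I2 read-ops | issue I3 (IntU)
c13: I2 finished on DivU
c14: I2→R0
c15: I3 read-ops
c16: I3 finished on IntU
c17: I3→R1
c18: issue I4 (IntU)
c19: I4 read-ops | issue I5 (AddU)
c20: I4 finished on IntU | I5 read-ops
c21: I4→R0
c22: I5 finished on AddU | issue I6 (IntU)
c23: I5→R3 | I6 read-ops
c24: I6 finished on IntU
c25: I6→R1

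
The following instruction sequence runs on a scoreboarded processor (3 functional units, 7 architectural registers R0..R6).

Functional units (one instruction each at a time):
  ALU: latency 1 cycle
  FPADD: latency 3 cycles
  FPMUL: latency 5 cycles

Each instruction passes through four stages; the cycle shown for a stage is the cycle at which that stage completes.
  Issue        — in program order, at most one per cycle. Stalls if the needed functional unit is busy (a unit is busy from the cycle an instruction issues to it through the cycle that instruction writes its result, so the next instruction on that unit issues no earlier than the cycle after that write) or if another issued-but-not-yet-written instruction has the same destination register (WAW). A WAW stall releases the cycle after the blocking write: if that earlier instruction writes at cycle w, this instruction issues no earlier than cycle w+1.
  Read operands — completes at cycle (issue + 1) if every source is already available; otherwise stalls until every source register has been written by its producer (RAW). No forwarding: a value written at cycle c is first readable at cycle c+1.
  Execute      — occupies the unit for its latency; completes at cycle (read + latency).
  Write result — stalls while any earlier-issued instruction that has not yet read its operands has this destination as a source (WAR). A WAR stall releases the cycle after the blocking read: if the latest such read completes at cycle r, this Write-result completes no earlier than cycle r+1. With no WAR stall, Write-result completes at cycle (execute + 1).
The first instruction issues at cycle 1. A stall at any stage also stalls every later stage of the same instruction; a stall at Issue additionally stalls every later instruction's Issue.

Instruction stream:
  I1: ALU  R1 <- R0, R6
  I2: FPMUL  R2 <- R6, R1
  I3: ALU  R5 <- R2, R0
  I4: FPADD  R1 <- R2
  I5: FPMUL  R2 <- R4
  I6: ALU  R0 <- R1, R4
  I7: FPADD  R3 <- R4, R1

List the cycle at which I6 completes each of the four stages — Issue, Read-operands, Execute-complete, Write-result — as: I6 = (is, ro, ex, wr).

I6 = (15, 17, 18, 19)

[1] I1→ALU
[2] I1 RO; I2→FPMUL
[3] I1 EX
[4] I1 WR R1
[5] I2 RO; I3→ALU
[6] I4→FPADD
[10] I2 EX
[11] I2 WR R2
[12] I3 RO; I4 RO; I5→FPMUL
[13] I3 EX; I5 RO
[14] I3 WR R5
[15] I4 EX; I6→ALU
[16] I4 WR R1
[17] I6 RO; I7→FPADD
[18] I5 EX; I6 EX; I7 RO
[19] I5 WR R2; I6 WR R0
[21] I7 EX
[22] I7 WR R3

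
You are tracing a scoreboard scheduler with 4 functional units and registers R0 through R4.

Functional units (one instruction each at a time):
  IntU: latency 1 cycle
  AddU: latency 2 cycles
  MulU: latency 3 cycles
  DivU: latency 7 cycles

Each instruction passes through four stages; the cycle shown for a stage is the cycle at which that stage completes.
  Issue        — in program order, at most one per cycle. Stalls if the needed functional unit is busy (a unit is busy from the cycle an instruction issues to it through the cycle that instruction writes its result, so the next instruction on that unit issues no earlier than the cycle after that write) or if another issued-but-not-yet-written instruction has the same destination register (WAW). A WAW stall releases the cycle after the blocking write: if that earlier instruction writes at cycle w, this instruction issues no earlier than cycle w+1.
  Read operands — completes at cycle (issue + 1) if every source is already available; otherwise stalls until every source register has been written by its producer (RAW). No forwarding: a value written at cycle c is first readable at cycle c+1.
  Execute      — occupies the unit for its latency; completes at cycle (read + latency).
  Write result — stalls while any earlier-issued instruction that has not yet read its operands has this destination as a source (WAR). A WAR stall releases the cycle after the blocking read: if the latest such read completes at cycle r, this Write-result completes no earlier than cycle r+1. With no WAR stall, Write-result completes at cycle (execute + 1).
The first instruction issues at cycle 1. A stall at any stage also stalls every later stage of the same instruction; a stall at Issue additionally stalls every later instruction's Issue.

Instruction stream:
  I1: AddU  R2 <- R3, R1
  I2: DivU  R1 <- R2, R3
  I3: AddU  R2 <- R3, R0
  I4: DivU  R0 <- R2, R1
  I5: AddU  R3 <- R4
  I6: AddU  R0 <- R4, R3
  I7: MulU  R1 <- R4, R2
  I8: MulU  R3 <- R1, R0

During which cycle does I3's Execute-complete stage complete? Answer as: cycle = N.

[I1] 1/2/4/5
[I2] 2/6/13/14  (RAW R2: wait I1 write@5)
[I3] 6/7/9/10  (struct: AddU busy until I1 writes@5)
[I4] 15/16/23/24  (struct: DivU busy until I2 writes@14)
[I5] 16/17/19/20
[I6] 25/26/28/29  (WAW R0: wait I4 write@24)
[I7] 26/27/30/31
[I8] 32/33/36/37  (struct: MulU busy until I7 writes@31)

cycle = 9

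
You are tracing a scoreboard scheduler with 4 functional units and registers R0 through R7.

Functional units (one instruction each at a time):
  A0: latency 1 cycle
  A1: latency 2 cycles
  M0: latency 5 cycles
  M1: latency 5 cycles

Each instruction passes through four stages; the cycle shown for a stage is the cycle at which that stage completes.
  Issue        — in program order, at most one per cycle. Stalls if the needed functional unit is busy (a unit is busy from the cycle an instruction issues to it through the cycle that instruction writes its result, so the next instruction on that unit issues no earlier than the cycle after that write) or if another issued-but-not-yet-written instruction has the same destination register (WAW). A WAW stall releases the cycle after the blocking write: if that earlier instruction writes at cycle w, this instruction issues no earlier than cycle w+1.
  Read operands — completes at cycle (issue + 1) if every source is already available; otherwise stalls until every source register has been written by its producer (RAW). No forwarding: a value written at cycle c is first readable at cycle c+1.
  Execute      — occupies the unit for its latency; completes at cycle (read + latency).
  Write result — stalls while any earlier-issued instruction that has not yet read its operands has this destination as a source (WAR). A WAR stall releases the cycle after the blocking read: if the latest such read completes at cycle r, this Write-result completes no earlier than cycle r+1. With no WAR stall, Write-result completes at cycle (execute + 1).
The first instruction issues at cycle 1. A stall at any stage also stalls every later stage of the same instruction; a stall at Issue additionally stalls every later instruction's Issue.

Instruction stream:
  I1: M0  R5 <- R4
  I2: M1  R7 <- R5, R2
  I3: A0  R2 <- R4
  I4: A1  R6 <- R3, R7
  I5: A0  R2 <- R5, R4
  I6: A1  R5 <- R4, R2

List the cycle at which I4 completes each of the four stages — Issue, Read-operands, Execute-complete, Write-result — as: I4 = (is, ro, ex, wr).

I4 = (4, 16, 18, 19)

[1] I1 dispatched to M0
[2] I1 operands ready | I2 dispatched to M1
[3] I3 dispatched to A0
[4] I3 operands ready | I4 dispatched to A1
[5] I3 complete
[7] I1 complete
[8] R5←I1
[9] I2 operands ready
[10] R2←I3
[11] I5 dispatched to A0
[12] I5 operands ready
[13] I5 complete
[14] I2 complete | R2←I5
[15] R7←I2
[16] I4 operands ready
[18] I4 complete
[19] R6←I4
[20] I6 dispatched to A1
[21] I6 operands ready
[23] I6 complete
[24] R5←I6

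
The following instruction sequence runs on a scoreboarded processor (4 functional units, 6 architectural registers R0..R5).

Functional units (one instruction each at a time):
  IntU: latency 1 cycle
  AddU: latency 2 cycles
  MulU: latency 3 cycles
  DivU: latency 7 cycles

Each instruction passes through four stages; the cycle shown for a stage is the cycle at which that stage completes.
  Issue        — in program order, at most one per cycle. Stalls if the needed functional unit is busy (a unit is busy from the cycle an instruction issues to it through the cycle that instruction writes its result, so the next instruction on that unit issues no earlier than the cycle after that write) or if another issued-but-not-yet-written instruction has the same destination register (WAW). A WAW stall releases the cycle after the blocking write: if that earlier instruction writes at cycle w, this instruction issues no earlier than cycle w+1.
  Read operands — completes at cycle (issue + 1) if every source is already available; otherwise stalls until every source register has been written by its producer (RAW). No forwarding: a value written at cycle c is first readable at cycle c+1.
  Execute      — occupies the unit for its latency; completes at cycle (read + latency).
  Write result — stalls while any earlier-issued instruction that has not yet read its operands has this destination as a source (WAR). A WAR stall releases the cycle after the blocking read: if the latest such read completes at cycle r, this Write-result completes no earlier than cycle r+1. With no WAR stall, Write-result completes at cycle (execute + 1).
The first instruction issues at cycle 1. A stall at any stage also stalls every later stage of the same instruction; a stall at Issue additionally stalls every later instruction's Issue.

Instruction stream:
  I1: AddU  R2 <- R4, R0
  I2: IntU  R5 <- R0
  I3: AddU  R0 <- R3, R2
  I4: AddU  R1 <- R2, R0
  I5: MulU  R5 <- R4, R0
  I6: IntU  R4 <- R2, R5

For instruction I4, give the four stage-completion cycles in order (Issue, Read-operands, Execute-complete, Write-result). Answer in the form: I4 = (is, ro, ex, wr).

  I1 | 1 | 2 | 4 | 5
  I2 | 2 | 3 | 4 | 5
  I3 | 6 | 7 | 9 | 10   struct: AddU busy until I1 writes@5
  I4 | 11 | 12 | 14 | 15   struct: AddU busy until I3 writes@10
  I5 | 12 | 13 | 16 | 17
  I6 | 13 | 18 | 19 | 20   RAW R5: wait I5 write@17

I4 = (11, 12, 14, 15)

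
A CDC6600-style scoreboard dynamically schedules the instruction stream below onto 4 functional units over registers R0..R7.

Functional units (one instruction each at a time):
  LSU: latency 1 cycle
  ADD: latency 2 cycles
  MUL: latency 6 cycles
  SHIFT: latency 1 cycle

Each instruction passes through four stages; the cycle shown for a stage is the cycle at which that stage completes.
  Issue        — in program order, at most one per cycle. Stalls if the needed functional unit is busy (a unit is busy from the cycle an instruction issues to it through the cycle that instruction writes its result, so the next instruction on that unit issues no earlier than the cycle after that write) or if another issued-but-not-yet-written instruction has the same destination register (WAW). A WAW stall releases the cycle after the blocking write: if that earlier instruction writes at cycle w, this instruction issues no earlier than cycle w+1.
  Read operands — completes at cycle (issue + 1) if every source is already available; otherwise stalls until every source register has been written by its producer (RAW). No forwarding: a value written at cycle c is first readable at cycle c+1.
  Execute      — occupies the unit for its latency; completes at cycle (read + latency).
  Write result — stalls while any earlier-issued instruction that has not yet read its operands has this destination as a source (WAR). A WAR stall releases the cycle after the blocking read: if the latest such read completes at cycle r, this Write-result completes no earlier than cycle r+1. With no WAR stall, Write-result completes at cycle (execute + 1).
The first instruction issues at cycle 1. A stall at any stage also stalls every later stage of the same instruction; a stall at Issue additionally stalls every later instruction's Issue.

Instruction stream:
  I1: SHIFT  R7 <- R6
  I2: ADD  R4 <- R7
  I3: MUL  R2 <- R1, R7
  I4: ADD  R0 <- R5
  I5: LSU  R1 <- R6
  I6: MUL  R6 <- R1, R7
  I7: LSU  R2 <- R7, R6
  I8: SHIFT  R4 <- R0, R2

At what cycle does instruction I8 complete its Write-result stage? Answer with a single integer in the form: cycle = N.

cycle = 27

I1  is:1  ro:2  ex:3  wr:4
I2  is:2  ro:5  ex:7  wr:8  — RAW R7: wait I1 write@4
I3  is:3  ro:5  ex:11  wr:12  — RAW R7: wait I1 write@4
I4  is:9  ro:10  ex:12  wr:13  — struct: ADD busy until I2 writes@8
I5  is:10  ro:11  ex:12  wr:13
I6  is:13  ro:14  ex:20  wr:21  — struct: MUL busy until I3 writes@12
I7  is:14  ro:22  ex:23  wr:24  — RAW R6: wait I6 write@21
I8  is:15  ro:25  ex:26  wr:27  — RAW R2: wait I7 write@24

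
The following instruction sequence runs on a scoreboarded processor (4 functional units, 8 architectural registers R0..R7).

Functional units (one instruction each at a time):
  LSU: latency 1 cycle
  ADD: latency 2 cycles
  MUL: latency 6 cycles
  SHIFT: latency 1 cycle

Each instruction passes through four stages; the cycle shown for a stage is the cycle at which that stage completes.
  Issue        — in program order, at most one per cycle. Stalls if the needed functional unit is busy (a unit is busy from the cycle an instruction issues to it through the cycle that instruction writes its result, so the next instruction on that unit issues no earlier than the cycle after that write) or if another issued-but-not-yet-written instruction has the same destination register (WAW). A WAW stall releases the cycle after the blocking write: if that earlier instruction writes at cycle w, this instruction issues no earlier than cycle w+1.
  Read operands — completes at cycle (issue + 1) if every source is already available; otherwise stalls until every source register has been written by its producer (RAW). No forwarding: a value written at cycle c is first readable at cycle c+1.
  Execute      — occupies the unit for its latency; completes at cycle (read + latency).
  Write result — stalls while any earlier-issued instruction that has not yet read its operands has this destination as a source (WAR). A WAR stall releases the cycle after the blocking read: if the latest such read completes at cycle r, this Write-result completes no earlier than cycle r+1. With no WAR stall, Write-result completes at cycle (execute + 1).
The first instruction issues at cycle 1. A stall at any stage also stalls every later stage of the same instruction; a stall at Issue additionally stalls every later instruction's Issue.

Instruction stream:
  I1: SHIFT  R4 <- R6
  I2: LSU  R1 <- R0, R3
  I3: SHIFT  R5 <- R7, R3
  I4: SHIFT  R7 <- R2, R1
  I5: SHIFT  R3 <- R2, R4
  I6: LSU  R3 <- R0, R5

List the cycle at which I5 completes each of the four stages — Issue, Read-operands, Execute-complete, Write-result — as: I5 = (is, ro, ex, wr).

I5 = (13, 14, 15, 16)

t=1  issue I1 (SHIFT)
t=2  I1 read-ops; issue I2 (LSU)
t=3  I1 finished on SHIFT; I2 read-ops
t=4  I1→R4; I2 finished on LSU
t=5  I2→R1; issue I3 (SHIFT)
t=6  I3 read-ops
t=7  I3 finished on SHIFT
t=8  I3→R5
t=9  issue I4 (SHIFT)
t=10  I4 read-ops
t=11  I4 finished on SHIFT
t=12  I4→R7
t=13  issue I5 (SHIFT)
t=14  I5 read-ops
t=15  I5 finished on SHIFT
t=16  I5→R3
t=17  issue I6 (LSU)
t=18  I6 read-ops
t=19  I6 finished on LSU
t=20  I6→R3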